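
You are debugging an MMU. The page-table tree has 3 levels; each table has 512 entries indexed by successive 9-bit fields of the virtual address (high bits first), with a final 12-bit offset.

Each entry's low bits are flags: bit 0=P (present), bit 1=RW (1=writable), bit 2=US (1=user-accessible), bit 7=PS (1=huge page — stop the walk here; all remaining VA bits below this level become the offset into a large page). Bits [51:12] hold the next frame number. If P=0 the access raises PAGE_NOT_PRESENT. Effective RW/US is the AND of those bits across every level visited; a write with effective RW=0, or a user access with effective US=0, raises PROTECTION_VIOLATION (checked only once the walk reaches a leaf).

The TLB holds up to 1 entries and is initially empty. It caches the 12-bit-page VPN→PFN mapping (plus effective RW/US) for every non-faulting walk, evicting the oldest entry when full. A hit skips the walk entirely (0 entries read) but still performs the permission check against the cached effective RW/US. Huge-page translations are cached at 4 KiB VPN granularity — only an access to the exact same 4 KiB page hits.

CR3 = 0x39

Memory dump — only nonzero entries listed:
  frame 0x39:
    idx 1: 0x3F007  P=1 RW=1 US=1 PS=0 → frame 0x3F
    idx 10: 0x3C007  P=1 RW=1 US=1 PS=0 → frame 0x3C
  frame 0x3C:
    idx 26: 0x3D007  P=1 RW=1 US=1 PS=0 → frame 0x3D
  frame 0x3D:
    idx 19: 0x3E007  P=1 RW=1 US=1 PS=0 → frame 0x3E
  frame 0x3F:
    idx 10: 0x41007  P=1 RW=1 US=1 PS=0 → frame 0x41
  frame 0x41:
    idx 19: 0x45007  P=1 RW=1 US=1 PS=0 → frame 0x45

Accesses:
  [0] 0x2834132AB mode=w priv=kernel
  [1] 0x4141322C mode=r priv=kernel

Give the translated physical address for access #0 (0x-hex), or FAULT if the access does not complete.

Trace:
#0 VA=0x2834132AB (w,kernel):
  L0: frame=0x39 idx=10 entry=0x3C007 [P=1 RW=1 US=1 PS=0]
  L1: frame=0x3C idx=26 entry=0x3D007 [P=1 RW=1 US=1 PS=0]
  L2: frame=0x3D idx=19 entry=0x3E007 [P=1 RW=1 US=1 PS=0]
  → PA=0x3E2AB  (3 entries read)
#1 VA=0x4141322C (r,kernel):
  L0: frame=0x39 idx=1 entry=0x3F007 [P=1 RW=1 US=1 PS=0]
  L1: frame=0x3F idx=10 entry=0x41007 [P=1 RW=1 US=1 PS=0]
  L2: frame=0x41 idx=19 entry=0x45007 [P=1 RW=1 US=1 PS=0]
  → PA=0x4522C  (3 entries read)

Access #0 PA: 0x3E2AB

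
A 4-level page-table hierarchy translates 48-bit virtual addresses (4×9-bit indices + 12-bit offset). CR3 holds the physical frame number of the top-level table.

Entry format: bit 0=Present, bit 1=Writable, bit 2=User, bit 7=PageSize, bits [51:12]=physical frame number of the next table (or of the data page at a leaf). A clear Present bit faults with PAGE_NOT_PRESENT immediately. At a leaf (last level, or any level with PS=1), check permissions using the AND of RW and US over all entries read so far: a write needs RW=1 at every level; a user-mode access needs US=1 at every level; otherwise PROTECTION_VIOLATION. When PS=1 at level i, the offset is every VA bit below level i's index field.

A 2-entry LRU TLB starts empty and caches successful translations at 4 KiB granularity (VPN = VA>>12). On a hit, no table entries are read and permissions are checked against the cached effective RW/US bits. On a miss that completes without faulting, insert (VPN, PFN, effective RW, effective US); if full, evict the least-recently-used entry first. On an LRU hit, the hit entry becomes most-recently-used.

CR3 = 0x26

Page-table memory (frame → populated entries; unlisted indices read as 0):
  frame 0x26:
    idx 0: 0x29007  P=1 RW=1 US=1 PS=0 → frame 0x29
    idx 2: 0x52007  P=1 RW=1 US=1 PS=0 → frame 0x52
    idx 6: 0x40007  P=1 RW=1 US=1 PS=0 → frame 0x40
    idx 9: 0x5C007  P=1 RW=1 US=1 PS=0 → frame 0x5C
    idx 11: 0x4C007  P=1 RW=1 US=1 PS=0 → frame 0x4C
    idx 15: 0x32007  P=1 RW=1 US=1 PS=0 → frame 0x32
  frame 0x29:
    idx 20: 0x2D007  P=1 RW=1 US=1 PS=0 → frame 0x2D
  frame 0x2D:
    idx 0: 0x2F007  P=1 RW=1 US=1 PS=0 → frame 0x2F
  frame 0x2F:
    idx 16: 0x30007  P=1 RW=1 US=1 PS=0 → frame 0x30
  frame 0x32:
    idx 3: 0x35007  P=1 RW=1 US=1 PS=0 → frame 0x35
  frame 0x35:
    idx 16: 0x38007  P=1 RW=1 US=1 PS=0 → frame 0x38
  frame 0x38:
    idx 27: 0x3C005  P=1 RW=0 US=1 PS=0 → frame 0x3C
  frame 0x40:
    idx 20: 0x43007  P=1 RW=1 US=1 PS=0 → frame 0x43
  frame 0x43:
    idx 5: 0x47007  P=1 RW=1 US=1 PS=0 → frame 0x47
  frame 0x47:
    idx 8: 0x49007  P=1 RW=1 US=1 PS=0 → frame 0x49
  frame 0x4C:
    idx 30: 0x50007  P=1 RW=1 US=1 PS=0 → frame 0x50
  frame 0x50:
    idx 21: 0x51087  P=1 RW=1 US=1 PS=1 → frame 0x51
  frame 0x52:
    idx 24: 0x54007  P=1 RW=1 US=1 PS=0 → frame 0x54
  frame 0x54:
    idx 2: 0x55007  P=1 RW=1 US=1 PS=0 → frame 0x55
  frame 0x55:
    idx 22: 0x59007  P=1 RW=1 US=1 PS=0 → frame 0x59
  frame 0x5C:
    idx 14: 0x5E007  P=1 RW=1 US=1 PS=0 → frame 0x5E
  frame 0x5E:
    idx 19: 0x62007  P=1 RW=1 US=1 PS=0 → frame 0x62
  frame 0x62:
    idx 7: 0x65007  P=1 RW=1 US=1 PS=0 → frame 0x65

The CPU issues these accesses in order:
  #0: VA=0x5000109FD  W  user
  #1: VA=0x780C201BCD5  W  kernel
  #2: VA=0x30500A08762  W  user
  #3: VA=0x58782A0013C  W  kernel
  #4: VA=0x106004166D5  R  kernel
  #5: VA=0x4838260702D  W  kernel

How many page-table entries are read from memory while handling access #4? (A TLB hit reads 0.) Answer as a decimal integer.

Trace:
#0 VA=0x5000109FD (w,user):
  lvl0: tbl 0x26, slot 0 ⇒ 0x29007 (P1/RW1/US1/PS0)
  lvl1: tbl 0x29, slot 20 ⇒ 0x2D007 (P1/RW1/US1/PS0)
  lvl2: tbl 0x2D, slot 0 ⇒ 0x2F007 (P1/RW1/US1/PS0)
  lvl3: tbl 0x2F, slot 16 ⇒ 0x30007 (P1/RW1/US1/PS0)
  ⇒ phys 0x309FD  [4 reads]
#1 VA=0x780C201BCD5 (w,kernel):
  lvl0: tbl 0x26, slot 15 ⇒ 0x32007 (P1/RW1/US1/PS0)
  lvl1: tbl 0x32, slot 3 ⇒ 0x35007 (P1/RW1/US1/PS0)
  lvl2: tbl 0x35, slot 16 ⇒ 0x38007 (P1/RW1/US1/PS0)
  lvl3: tbl 0x38, slot 27 ⇒ 0x3C005 (P1/RW0/US1/PS0)
  → PROTECTION_VIOLATION  (4 entries read)
#2 VA=0x30500A08762 (w,user):
  lvl0: tbl 0x26, slot 6 ⇒ 0x40007 (P1/RW1/US1/PS0)
  lvl1: tbl 0x40, slot 20 ⇒ 0x43007 (P1/RW1/US1/PS0)
  lvl2: tbl 0x43, slot 5 ⇒ 0x47007 (P1/RW1/US1/PS0)
  lvl3: tbl 0x47, slot 8 ⇒ 0x49007 (P1/RW1/US1/PS0)
  ⇒ phys 0x49762  [4 reads]
#3 VA=0x58782A0013C (w,kernel):
  lvl0: tbl 0x26, slot 11 ⇒ 0x4C007 (P1/RW1/US1/PS0)
  lvl1: tbl 0x4C, slot 30 ⇒ 0x50007 (P1/RW1/US1/PS0)
  lvl2: tbl 0x50, slot 21 ⇒ 0x51087 (P1/RW1/US1/PS1)
  ⇒ phys 0x5113C (huge @L2)  [3 reads]
#4 VA=0x106004166D5 (r,kernel):
  lvl0: tbl 0x26, slot 2 ⇒ 0x52007 (P1/RW1/US1/PS0)
  lvl1: tbl 0x52, slot 24 ⇒ 0x54007 (P1/RW1/US1/PS0)
  lvl2: tbl 0x54, slot 2 ⇒ 0x55007 (P1/RW1/US1/PS0)
  lvl3: tbl 0x55, slot 22 ⇒ 0x59007 (P1/RW1/US1/PS0)
  ⇒ phys 0x596D5  [4 reads]
#5 VA=0x4838260702D (w,kernel):
  lvl0: tbl 0x26, slot 9 ⇒ 0x5C007 (P1/RW1/US1/PS0)
  lvl1: tbl 0x5C, slot 14 ⇒ 0x5E007 (P1/RW1/US1/PS0)
  lvl2: tbl 0x5E, slot 19 ⇒ 0x62007 (P1/RW1/US1/PS0)
  lvl3: tbl 0x62, slot 7 ⇒ 0x65007 (P1/RW1/US1/PS0)
  ⇒ phys 0x6502D  [4 reads]

Entries read for #4: 4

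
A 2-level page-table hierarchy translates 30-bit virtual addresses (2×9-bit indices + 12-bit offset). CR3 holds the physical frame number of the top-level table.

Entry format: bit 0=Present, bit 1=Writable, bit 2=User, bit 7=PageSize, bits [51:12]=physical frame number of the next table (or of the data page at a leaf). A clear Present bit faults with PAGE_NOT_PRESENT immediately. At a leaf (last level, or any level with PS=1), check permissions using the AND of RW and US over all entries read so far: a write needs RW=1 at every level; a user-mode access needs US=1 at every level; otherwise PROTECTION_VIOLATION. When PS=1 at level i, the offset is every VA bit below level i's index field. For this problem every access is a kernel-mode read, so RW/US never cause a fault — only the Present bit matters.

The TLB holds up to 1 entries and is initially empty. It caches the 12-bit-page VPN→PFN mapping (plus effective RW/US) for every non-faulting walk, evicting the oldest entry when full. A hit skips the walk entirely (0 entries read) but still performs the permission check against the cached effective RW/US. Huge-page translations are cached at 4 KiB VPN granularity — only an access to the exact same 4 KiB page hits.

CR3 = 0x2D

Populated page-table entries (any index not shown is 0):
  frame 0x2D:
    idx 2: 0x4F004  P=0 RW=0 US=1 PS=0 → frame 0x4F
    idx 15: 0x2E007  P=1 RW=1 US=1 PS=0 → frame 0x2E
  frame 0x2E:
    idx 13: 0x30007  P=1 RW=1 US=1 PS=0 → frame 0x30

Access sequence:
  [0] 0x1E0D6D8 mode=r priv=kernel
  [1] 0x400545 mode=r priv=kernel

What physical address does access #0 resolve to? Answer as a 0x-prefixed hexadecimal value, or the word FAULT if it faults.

Trace:
#0 VA=0x1E0D6D8 (r,kernel):
  L0 @0x2D[15] → 0x2E007  P=1,RW=1,US=1,PS=0
  L1 @0x2E[13] → 0x30007  P=1,RW=1,US=1,PS=0
  ⇒ phys 0x306D8  [2 reads]
#1 VA=0x400545 (r,kernel):
  L0 @0x2D[2] → 0x4F004  P=0,RW=0,US=1,PS=0
  → PAGE_NOT_PRESENT  (1 entries read)

Access #0 PA: 0x306D8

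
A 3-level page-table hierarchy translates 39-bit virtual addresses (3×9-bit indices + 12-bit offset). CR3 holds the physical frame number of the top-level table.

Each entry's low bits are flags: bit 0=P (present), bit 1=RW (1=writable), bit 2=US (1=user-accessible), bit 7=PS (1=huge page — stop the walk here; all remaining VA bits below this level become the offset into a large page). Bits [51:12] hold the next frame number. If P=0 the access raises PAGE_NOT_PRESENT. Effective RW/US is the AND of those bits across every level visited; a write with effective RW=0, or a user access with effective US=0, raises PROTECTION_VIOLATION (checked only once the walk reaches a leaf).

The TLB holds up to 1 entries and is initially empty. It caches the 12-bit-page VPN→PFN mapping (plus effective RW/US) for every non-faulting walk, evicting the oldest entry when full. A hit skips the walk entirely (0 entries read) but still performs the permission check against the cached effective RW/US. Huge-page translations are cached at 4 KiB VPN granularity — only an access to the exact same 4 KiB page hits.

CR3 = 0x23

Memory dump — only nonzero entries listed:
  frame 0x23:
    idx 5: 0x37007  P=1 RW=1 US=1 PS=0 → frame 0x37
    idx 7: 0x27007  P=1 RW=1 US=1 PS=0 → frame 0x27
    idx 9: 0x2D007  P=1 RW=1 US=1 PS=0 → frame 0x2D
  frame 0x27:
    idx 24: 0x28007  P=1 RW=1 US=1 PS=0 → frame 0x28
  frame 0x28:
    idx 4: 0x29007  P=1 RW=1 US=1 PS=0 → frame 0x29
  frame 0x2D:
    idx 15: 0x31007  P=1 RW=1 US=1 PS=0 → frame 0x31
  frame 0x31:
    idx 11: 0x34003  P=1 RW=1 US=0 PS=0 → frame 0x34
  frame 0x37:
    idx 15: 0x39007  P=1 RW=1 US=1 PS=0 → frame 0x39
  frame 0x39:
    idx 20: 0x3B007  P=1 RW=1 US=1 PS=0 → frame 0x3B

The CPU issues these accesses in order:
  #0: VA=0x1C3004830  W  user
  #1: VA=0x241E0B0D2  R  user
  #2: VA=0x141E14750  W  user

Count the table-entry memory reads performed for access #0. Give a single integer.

Per-access translation:
#0 VA=0x1C3004830 (w,user):
  L0: frame=0x23 idx=7 entry=0x27007 [P=1 RW=1 US=1 PS=0]
  L1: frame=0x27 idx=24 entry=0x28007 [P=1 RW=1 US=1 PS=0]
  L2: frame=0x28 idx=4 entry=0x29007 [P=1 RW=1 US=1 PS=0]
  → PA=0x29830  (3 entries read)
#1 VA=0x241E0B0D2 (r,user):
  L0: frame=0x23 idx=9 entry=0x2D007 [P=1 RW=1 US=1 PS=0]
  L1: frame=0x2D idx=15 entry=0x31007 [P=1 RW=1 US=1 PS=0]
  L2: frame=0x31 idx=11 entry=0x34003 [P=1 RW=1 US=0 PS=0]
  ⇒ fault: PROTECTION_VIOLATION  — 3 lookups
#2 VA=0x141E14750 (w,user):
  L0: frame=0x23 idx=5 entry=0x37007 [P=1 RW=1 US=1 PS=0]
  L1: frame=0x37 idx=15 entry=0x39007 [P=1 RW=1 US=1 PS=0]
  L2: frame=0x39 idx=20 entry=0x3B007 [P=1 RW=1 US=1 PS=0]
  → PA=0x3B750  (3 entries read)

Entries read for #0: 3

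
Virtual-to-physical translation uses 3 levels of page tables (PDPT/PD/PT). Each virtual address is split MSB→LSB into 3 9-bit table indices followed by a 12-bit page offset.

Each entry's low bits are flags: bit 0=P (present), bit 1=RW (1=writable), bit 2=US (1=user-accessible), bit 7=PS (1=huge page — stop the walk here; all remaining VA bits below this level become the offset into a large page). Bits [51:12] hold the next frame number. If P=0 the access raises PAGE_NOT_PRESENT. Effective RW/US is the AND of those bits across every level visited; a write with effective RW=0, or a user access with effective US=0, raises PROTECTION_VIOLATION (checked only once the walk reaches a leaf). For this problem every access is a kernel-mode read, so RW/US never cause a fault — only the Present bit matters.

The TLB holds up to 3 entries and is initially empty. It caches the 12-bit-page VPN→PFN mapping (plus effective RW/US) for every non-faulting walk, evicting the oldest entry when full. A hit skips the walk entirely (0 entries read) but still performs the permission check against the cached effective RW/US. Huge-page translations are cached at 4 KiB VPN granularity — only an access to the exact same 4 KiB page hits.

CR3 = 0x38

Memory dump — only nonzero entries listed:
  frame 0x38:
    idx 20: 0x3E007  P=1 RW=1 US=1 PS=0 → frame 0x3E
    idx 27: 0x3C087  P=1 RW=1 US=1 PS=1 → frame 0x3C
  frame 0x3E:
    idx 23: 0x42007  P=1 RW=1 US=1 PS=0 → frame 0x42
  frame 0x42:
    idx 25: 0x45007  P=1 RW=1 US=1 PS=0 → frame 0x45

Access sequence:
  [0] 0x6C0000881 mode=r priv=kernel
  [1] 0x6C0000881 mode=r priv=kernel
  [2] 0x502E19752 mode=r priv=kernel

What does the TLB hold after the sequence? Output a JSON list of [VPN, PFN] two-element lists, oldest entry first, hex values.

Per-access translation:
#0 VA=0x6C0000881 (r,kernel):
  L0: frame=0x38 idx=27 entry=0x3C087 [P=1 RW=1 US=1 PS=1]
  → PA=0x3C881 (huge @L0)  (1 entries read)
#1 VA=0x6C0000881 (r,kernel):
  TLB hit vpn=0x6C0000 → PA=0x3C881
#2 VA=0x502E19752 (r,kernel):
  L0: frame=0x38 idx=20 entry=0x3E007 [P=1 RW=1 US=1 PS=0]
  L1: frame=0x3E idx=23 entry=0x42007 [P=1 RW=1 US=1 PS=0]
  L2: frame=0x42 idx=25 entry=0x45007 [P=1 RW=1 US=1 PS=0]
  → PA=0x45752  (3 entries read)

TLB: [["0x6C0000", "0x3C"], ["0x502E19", "0x45"]]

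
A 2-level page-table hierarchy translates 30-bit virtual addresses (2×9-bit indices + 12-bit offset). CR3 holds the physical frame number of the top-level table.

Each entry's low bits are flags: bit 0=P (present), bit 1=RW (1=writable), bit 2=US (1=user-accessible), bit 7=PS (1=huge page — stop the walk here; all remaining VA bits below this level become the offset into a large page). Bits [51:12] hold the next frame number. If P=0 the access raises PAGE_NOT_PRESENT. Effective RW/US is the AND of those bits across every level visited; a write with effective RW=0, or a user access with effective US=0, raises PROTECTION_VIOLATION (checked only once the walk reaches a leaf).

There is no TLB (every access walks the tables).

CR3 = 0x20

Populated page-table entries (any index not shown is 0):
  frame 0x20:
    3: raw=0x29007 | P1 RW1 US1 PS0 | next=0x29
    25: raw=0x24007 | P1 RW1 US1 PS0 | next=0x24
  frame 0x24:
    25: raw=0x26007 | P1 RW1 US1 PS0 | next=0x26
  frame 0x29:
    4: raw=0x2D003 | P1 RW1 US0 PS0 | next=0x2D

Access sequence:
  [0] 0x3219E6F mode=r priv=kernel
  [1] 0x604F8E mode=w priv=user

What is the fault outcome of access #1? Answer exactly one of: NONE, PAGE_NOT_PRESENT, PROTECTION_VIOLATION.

Walk each access:
#0 VA=0x3219E6F (r,kernel):
  [0] read 0x20 idx=25: raw=0x24007 flags P=1 W=1 U=1 S=0
  [1] read 0x24 idx=25: raw=0x26007 flags P=1 W=1 U=1 S=0
  → PA=0x26E6F  (2 entries read)
#1 VA=0x604F8E (w,user):
  [0] read 0x20 idx=3: raw=0x29007 flags P=1 W=1 U=1 S=0
  [1] read 0x29 idx=4: raw=0x2D003 flags P=1 W=1 U=0 S=0
  ⇒ fault: PROTECTION_VIOLATION  — 2 lookups

Access #1 fault: PROTECTION_VIOLATION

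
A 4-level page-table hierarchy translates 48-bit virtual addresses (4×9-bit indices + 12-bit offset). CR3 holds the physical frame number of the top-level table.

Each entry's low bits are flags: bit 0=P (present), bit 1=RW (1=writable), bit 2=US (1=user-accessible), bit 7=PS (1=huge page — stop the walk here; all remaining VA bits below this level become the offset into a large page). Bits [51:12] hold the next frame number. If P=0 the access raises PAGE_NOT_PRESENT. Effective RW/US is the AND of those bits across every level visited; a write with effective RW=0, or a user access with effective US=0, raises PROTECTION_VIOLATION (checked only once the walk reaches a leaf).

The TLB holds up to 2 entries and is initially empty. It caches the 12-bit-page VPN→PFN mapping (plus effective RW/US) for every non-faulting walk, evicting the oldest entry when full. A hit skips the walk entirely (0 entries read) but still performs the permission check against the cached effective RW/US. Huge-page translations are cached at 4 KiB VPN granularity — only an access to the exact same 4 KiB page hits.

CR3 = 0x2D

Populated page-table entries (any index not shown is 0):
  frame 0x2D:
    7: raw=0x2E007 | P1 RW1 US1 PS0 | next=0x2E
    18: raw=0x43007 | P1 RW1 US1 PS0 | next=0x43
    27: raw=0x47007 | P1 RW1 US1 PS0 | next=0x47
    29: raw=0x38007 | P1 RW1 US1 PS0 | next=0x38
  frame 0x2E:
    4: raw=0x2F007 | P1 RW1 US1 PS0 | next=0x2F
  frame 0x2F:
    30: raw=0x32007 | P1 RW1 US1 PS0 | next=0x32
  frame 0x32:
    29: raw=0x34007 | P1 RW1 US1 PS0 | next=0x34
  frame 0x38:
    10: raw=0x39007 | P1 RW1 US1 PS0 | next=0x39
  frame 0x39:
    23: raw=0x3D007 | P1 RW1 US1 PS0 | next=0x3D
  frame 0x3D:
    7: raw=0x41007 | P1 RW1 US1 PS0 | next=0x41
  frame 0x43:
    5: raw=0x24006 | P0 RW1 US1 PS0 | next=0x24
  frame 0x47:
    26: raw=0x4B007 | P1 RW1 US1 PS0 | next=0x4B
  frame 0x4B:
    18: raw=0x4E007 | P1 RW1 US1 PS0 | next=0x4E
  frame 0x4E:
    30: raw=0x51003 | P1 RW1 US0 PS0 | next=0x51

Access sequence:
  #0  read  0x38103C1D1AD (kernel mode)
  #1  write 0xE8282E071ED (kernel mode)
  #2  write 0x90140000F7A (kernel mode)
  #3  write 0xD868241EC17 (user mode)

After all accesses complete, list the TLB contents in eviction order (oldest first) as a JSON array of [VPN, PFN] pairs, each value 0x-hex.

Trace:
#0 VA=0x38103C1D1AD (r,kernel):
  L0: frame=0x2D idx=7 entry=0x2E007 [P=1 RW=1 US=1 PS=0]
  L1: frame=0x2E idx=4 entry=0x2F007 [P=1 RW=1 US=1 PS=0]
  L2: frame=0x2F idx=30 entry=0x32007 [P=1 RW=1 US=1 PS=0]
  L3: frame=0x32 idx=29 entry=0x34007 [P=1 RW=1 US=1 PS=0]
  ✓ 0x341AD  — 4 lookups
#1 VA=0xE8282E071ED (w,kernel):
  L0: frame=0x2D idx=29 entry=0x38007 [P=1 RW=1 US=1 PS=0]
  L1: frame=0x38 idx=10 entry=0x39007 [P=1 RW=1 US=1 PS=0]
  L2: frame=0x39 idx=23 entry=0x3D007 [P=1 RW=1 US=1 PS=0]
  L3: frame=0x3D idx=7 entry=0x41007 [P=1 RW=1 US=1 PS=0]
  ✓ 0x411ED  — 4 lookups
#2 VA=0x90140000F7A (w,kernel):
  L0: frame=0x2D idx=18 entry=0x43007 [P=1 RW=1 US=1 PS=0]
  L1: frame=0x43 idx=5 entry=0x24006 [P=0 RW=1 US=1 PS=0]
  ⇒ fault: PAGE_NOT_PRESENT  — 2 lookups
#3 VA=0xD868241EC17 (w,user):
  L0: frame=0x2D idx=27 entry=0x47007 [P=1 RW=1 US=1 PS=0]
  L1: frame=0x47 idx=26 entry=0x4B007 [P=1 RW=1 US=1 PS=0]
  L2: frame=0x4B idx=18 entry=0x4E007 [P=1 RW=1 US=1 PS=0]
  L3: frame=0x4E idx=30 entry=0x51003 [P=1 RW=1 US=0 PS=0]
  ⇒ fault: PROTECTION_VIOLATION  — 4 lookups

TLB: [["0x38103C1D", "0x34"], ["0xE8282E07", "0x41"]]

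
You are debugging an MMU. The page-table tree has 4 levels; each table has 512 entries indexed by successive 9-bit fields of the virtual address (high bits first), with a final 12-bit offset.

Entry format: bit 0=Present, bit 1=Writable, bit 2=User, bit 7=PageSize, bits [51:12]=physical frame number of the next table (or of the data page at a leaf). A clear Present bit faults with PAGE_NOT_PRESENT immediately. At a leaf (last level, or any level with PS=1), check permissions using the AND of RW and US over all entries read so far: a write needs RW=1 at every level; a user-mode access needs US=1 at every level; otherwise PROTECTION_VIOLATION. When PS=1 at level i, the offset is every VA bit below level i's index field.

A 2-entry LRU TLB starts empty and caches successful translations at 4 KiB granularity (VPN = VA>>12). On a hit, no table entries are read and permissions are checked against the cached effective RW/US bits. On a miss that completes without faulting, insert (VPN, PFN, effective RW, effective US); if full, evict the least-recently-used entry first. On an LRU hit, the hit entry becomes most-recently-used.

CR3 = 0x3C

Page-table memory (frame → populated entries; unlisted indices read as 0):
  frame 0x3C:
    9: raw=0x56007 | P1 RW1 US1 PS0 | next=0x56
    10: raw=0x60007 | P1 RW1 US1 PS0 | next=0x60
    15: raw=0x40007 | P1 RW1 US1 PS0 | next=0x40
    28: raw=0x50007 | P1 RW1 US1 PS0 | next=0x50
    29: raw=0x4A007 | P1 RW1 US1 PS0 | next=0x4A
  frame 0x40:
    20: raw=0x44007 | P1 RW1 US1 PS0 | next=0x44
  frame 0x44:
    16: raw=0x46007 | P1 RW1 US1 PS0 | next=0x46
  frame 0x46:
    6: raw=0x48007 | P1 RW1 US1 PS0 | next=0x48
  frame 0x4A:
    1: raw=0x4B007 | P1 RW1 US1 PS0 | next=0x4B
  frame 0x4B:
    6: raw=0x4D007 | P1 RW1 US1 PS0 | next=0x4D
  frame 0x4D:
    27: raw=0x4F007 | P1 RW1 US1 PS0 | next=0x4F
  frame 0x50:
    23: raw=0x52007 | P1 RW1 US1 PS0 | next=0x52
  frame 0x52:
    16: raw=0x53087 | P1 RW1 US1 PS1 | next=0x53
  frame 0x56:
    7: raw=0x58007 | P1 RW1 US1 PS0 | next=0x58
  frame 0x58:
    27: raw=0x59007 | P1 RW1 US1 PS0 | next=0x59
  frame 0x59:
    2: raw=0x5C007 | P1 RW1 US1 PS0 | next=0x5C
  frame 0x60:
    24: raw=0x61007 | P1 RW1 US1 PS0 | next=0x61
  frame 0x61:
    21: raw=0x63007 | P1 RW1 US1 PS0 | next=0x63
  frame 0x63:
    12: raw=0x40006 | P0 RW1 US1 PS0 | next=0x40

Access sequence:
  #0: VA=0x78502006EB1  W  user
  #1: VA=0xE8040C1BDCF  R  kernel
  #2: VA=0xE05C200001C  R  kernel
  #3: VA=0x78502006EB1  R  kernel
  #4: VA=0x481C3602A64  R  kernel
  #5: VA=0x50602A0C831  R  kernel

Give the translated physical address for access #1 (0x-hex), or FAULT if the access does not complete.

Walk each access:
#0 VA=0x78502006EB1 (w,user):
  L0: frame=0x3C idx=15 entry=0x40007 [P=1 RW=1 US=1 PS=0]
  L1: frame=0x40 idx=20 entry=0x44007 [P=1 RW=1 US=1 PS=0]
  L2: frame=0x44 idx=16 entry=0x46007 [P=1 RW=1 US=1 PS=0]
  L3: frame=0x46 idx=6 entry=0x48007 [P=1 RW=1 US=1 PS=0]
  ⇒ phys 0x48EB1  [4 reads]
#1 VA=0xE8040C1BDCF (r,kernel):
  L0: frame=0x3C idx=29 entry=0x4A007 [P=1 RW=1 US=1 PS=0]
  L1: frame=0x4A idx=1 entry=0x4B007 [P=1 RW=1 US=1 PS=0]
  L2: frame=0x4B idx=6 entry=0x4D007 [P=1 RW=1 US=1 PS=0]
  L3: frame=0x4D idx=27 entry=0x4F007 [P=1 RW=1 US=1 PS=0]
  ⇒ phys 0x4FDCF  [4 reads]
#2 VA=0xE05C200001C (r,kernel):
  L0: frame=0x3C idx=28 entry=0x50007 [P=1 RW=1 US=1 PS=0]
  L1: frame=0x50 idx=23 entry=0x52007 [P=1 RW=1 US=1 PS=0]
  L2: frame=0x52 idx=16 entry=0x53087 [P=1 RW=1 US=1 PS=1]
  ⇒ phys 0x5301C (huge @L2)  [3 reads]
#3 VA=0x78502006EB1 (r,kernel):
  L0: frame=0x3C idx=15 entry=0x40007 [P=1 RW=1 US=1 PS=0]
  L1: frame=0x40 idx=20 entry=0x44007 [P=1 RW=1 US=1 PS=0]
  L2: frame=0x44 idx=16 entry=0x46007 [P=1 RW=1 US=1 PS=0]
  L3: frame=0x46 idx=6 entry=0x48007 [P=1 RW=1 US=1 PS=0]
  ⇒ phys 0x48EB1  [4 reads]
#4 VA=0x481C3602A64 (r,kernel):
  L0: frame=0x3C idx=9 entry=0x56007 [P=1 RW=1 US=1 PS=0]
  L1: frame=0x56 idx=7 entry=0x58007 [P=1 RW=1 US=1 PS=0]
  L2: frame=0x58 idx=27 entry=0x59007 [P=1 RW=1 US=1 PS=0]
  L3: frame=0x59 idx=2 entry=0x5C007 [P=1 RW=1 US=1 PS=0]
  ⇒ phys 0x5CA64  [4 reads]
#5 VA=0x50602A0C831 (r,kernel):
  L0: frame=0x3C idx=10 entry=0x60007 [P=1 RW=1 US=1 PS=0]
  L1: frame=0x60 idx=24 entry=0x61007 [P=1 RW=1 US=1 PS=0]
  L2: frame=0x61 idx=21 entry=0x63007 [P=1 RW=1 US=1 PS=0]
  L3: frame=0x63 idx=12 entry=0x40006 [P=0 RW=1 US=1 PS=0]
  → PAGE_NOT_PRESENT  (4 entries read)

Access #1 PA: 0x4FDCF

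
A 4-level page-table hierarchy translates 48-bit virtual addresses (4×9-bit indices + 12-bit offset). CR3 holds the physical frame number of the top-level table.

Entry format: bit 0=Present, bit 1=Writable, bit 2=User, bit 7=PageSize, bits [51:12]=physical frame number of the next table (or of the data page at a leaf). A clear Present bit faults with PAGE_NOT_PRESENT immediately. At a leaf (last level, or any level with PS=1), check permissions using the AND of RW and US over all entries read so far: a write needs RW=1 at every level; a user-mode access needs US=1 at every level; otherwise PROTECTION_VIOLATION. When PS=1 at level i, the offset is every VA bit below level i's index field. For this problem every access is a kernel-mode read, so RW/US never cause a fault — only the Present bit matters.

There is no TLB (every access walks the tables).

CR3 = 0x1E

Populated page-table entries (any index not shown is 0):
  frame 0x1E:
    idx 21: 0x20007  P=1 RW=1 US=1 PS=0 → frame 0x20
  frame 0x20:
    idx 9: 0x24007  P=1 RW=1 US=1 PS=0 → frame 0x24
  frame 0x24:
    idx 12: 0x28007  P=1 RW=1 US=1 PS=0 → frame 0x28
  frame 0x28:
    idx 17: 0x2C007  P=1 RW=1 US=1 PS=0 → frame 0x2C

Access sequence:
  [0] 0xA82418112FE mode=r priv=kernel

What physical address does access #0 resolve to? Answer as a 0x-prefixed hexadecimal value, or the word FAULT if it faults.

Trace:
#0 VA=0xA82418112FE (r,kernel):
  L0 @0x1E[21] → 0x20007  P=1,RW=1,US=1,PS=0
  L1 @0x20[9] → 0x24007  P=1,RW=1,US=1,PS=0
  L2 @0x24[12] → 0x28007  P=1,RW=1,US=1,PS=0
  L3 @0x28[17] → 0x2C007  P=1,RW=1,US=1,PS=0
  → PA=0x2C2FE  (4 entries read)

Access #0 PA: 0x2C2FE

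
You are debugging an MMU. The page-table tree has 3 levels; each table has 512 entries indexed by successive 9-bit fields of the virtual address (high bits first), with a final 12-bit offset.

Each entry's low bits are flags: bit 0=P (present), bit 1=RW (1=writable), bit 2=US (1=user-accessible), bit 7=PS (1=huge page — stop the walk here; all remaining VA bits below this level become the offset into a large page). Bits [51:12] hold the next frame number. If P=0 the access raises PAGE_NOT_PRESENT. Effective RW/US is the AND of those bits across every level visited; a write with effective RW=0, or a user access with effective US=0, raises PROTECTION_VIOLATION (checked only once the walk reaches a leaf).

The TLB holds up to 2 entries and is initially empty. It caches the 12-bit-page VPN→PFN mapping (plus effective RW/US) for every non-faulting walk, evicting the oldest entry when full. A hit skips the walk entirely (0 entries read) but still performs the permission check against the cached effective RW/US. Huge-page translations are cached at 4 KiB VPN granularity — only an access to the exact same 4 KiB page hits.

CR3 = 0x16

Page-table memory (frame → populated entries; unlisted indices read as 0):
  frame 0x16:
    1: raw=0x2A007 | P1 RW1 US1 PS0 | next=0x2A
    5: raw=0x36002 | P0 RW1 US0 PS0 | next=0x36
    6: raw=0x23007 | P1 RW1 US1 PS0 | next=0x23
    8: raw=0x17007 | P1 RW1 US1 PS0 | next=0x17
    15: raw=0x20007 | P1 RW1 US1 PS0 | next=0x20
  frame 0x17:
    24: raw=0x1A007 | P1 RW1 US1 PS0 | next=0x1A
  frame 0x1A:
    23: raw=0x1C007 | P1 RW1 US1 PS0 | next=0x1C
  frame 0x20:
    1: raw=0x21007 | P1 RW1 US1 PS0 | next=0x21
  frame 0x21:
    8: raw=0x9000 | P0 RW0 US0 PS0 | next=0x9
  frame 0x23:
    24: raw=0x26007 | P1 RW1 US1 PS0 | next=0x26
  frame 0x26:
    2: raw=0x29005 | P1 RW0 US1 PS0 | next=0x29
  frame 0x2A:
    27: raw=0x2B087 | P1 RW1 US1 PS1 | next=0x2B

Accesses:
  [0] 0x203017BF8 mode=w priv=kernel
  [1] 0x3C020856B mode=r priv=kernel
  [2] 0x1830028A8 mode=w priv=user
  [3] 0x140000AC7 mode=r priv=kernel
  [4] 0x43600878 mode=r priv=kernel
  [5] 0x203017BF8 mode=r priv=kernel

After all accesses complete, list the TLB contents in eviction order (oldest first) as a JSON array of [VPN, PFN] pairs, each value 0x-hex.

Per-access translation:
#0 VA=0x203017BF8 (w,kernel):
  [0] read 0x16 idx=8: raw=0x17007 flags P=1 W=1 U=1 S=0
  [1] read 0x17 idx=24: raw=0x1A007 flags P=1 W=1 U=1 S=0
  [2] read 0x1A idx=23: raw=0x1C007 flags P=1 W=1 U=1 S=0
  ✓ 0x1CBF8  — 3 lookups
#1 VA=0x3C020856B (r,kernel):
  [0] read 0x16 idx=15: raw=0x20007 flags P=1 W=1 U=1 S=0
  [1] read 0x20 idx=1: raw=0x21007 flags P=1 W=1 U=1 S=0
  [2] read 0x21 idx=8: raw=0x9000 flags P=0 W=0 U=0 S=0
  → PAGE_NOT_PRESENT  (3 entries read)
#2 VA=0x1830028A8 (w,user):
  [0] read 0x16 idx=6: raw=0x23007 flags P=1 W=1 U=1 S=0
  [1] read 0x23 idx=24: raw=0x26007 flags P=1 W=1 U=1 S=0
  [2] read 0x26 idx=2: raw=0x29005 flags P=1 W=0 U=1 S=0
  → PROTECTION_VIOLATION  (3 entries read)
#3 VA=0x140000AC7 (r,kernel):
  [0] read 0x16 idx=5: raw=0x36002 flags P=0 W=1 U=0 S=0
  → PAGE_NOT_PRESENT  (1 entries read)
#4 VA=0x43600878 (r,kernel):
  [0] read 0x16 idx=1: raw=0x2A007 flags P=1 W=1 U=1 S=0
  [1] read 0x2A idx=27: raw=0x2B087 flags P=1 W=1 U=1 S=1
  ✓ 0x2B878 (huge @L1)  — 2 lookups
#5 VA=0x203017BF8 (r,kernel):
  TLB hit vpn=0x203017 → PA=0x1CBF8

TLB: [["0x203017", "0x1C"], ["0x43600", "0x2B"]]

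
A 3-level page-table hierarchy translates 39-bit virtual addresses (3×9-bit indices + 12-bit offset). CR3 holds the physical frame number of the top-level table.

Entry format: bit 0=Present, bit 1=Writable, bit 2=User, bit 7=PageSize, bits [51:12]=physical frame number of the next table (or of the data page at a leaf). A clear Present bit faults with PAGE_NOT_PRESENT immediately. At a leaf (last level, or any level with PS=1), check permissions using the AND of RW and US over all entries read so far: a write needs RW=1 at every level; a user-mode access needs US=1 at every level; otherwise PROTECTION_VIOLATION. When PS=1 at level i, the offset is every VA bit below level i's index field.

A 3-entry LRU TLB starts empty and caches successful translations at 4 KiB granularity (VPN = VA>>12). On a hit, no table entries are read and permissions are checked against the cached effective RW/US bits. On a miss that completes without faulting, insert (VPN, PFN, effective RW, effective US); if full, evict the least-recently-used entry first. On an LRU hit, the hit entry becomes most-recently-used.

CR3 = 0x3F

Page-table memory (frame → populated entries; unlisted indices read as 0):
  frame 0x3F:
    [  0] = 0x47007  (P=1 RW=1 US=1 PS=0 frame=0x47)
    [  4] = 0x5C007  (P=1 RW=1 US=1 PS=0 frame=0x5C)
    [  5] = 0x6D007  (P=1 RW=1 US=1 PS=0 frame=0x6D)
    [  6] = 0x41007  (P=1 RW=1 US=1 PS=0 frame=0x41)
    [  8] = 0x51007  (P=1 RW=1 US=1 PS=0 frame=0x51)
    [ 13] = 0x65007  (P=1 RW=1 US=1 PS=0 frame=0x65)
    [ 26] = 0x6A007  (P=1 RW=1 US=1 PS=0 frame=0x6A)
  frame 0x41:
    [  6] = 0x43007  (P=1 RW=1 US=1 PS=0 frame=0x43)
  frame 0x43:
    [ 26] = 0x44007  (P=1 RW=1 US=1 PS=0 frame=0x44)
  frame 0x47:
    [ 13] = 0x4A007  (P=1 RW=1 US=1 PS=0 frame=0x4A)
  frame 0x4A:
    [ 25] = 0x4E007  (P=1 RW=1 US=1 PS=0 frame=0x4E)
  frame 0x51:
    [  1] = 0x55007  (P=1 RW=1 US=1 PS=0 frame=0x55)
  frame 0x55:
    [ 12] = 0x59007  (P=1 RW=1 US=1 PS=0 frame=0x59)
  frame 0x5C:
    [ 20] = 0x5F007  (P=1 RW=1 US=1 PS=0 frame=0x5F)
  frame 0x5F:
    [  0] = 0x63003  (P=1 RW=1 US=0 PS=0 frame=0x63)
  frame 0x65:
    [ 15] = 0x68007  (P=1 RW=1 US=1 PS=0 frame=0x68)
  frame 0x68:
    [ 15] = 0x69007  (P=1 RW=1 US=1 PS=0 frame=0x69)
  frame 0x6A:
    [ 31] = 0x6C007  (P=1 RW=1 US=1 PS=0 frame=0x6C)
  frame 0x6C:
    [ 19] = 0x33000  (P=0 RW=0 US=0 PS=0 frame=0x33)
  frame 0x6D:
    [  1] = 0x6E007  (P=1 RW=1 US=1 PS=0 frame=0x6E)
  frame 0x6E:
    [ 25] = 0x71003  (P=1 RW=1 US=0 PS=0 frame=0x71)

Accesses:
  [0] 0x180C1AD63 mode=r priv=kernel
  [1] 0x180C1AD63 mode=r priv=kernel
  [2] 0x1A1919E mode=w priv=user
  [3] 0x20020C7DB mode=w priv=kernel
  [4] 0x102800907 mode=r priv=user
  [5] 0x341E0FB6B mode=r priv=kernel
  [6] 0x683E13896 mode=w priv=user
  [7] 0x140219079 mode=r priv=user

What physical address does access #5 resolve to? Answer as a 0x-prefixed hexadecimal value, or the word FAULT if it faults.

Walk each access:
#0 VA=0x180C1AD63 (r,kernel):
  L0 @0x3F[6] → 0x41007  P=1,RW=1,US=1,PS=0
  L1 @0x41[6] → 0x43007  P=1,RW=1,US=1,PS=0
  L2 @0x43[26] → 0x44007  P=1,RW=1,US=1,PS=0
  → PA=0x44D63  (3 entries read)
#1 VA=0x180C1AD63 (r,kernel):
  TLB hit vpn=0x180C1A → PA=0x44D63
#2 VA=0x1A1919E (w,user):
  L0 @0x3F[0] → 0x47007  P=1,RW=1,US=1,PS=0
  L1 @0x47[13] → 0x4A007  P=1,RW=1,US=1,PS=0
  L2 @0x4A[25] → 0x4E007  P=1,RW=1,US=1,PS=0
  → PA=0x4E19E  (3 entries read)
#3 VA=0x20020C7DB (w,kernel):
  L0 @0x3F[8] → 0x51007  P=1,RW=1,US=1,PS=0
  L1 @0x51[1] → 0x55007  P=1,RW=1,US=1,PS=0
  L2 @0x55[12] → 0x59007  P=1,RW=1,US=1,PS=0
  → PA=0x597DB  (3 entries read)
#4 VA=0x102800907 (r,user):
  L0 @0x3F[4] → 0x5C007  P=1,RW=1,US=1,PS=0
  L1 @0x5C[20] → 0x5F007  P=1,RW=1,US=1,PS=0
  L2 @0x5F[0] → 0x63003  P=1,RW=1,US=0,PS=0
  → PROTECTION_VIOLATION  (3 entries read)
#5 VA=0x341E0FB6B (r,kernel):
  L0 @0x3F[13] → 0x65007  P=1,RW=1,US=1,PS=0
  L1 @0x65[15] → 0x68007  P=1,RW=1,US=1,PS=0
  L2 @0x68[15] → 0x69007  P=1,RW=1,US=1,PS=0
  → PA=0x69B6B  (3 entries read)
#6 VA=0x683E13896 (w,user):
  L0 @0x3F[26] → 0x6A007  P=1,RW=1,US=1,PS=0
  L1 @0x6A[31] → 0x6C007  P=1,RW=1,US=1,PS=0
  L2 @0x6C[19] → 0x33000  P=0,RW=0,US=0,PS=0
  → PAGE_NOT_PRESENT  (3 entries read)
#7 VA=0x140219079 (r,user):
  L0 @0x3F[5] → 0x6D007  P=1,RW=1,US=1,PS=0
  L1 @0x6D[1] → 0x6E007  P=1,RW=1,US=1,PS=0
  L2 @0x6E[25] → 0x71003  P=1,RW=1,US=0,PS=0
  → PROTECTION_VIOLATION  (3 entries read)

Access #5 PA: 0x69B6B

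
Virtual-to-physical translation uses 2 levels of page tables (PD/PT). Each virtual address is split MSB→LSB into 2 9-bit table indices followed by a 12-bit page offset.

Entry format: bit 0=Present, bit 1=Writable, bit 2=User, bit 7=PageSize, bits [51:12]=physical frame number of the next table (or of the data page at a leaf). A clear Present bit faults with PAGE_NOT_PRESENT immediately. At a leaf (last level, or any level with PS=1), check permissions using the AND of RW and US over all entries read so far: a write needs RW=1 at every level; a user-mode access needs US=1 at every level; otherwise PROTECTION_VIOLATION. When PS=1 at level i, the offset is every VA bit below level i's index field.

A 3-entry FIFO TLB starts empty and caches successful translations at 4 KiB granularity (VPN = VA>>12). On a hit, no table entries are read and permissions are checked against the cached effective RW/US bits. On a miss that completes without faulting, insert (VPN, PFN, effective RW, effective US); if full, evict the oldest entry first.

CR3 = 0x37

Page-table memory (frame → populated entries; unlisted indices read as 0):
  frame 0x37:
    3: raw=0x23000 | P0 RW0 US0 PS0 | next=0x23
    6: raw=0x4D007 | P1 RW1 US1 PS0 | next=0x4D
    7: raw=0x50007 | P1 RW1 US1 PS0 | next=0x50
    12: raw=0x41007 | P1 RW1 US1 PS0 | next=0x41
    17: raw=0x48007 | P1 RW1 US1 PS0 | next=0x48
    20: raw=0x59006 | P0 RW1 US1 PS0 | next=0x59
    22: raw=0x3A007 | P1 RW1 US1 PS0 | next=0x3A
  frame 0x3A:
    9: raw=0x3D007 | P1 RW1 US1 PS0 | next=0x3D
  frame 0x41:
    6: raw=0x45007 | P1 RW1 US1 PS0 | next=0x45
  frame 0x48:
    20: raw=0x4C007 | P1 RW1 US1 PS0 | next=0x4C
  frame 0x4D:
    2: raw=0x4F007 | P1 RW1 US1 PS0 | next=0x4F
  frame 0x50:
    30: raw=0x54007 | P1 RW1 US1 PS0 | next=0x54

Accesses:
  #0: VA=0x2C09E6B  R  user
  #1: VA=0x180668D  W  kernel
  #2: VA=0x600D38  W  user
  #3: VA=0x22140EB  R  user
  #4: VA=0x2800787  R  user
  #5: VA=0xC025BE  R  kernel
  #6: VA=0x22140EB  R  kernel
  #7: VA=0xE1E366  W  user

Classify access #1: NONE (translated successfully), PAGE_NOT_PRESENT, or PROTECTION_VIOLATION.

Per-access translation:
#0 VA=0x2C09E6B (r,user):
  [0] read 0x37 idx=22: raw=0x3A007 flags P=1 W=1 U=1 S=0
  [1] read 0x3A idx=9: raw=0x3D007 flags P=1 W=1 U=1 S=0
  ⇒ phys 0x3DE6B  [2 reads]
#1 VA=0x180668D (w,kernel):
  [0] read 0x37 idx=12: raw=0x41007 flags P=1 W=1 U=1 S=0
  [1] read 0x41 idx=6: raw=0x45007 flags P=1 W=1 U=1 S=0
  ⇒ phys 0x4568D  [2 reads]
#2 VA=0x600D38 (w,user):
  [0] read 0x37 idx=3: raw=0x23000 flags P=0 W=0 U=0 S=0
  ✗ PAGE_NOT_PRESENT  [1 reads]
#3 VA=0x22140EB (r,user):
  [0] read 0x37 idx=17: raw=0x48007 flags P=1 W=1 U=1 S=0
  [1] read 0x48 idx=20: raw=0x4C007 flags P=1 W=1 U=1 S=0
  ⇒ phys 0x4C0EB  [2 reads]
#4 VA=0x2800787 (r,user):
  [0] read 0x37 idx=20: raw=0x59006 flags P=0 W=1 U=1 S=0
  ✗ PAGE_NOT_PRESENT  [1 reads]
#5 VA=0xC025BE (r,kernel):
  [0] read 0x37 idx=6: raw=0x4D007 flags P=1 W=1 U=1 S=0
  [1] read 0x4D idx=2: raw=0x4F007 flags P=1 W=1 U=1 S=0
  ⇒ phys 0x4F5BE  [2 reads]
#6 VA=0x22140EB (r,kernel):
  TLB hit vpn=0x2214 → PA=0x4C0EB
#7 VA=0xE1E366 (w,user):
  [0] read 0x37 idx=7: raw=0x50007 flags P=1 W=1 U=1 S=0
  [1] read 0x50 idx=30: raw=0x54007 flags P=1 W=1 U=1 S=0
  ⇒ phys 0x54366  [2 reads]

Access #1 fault: NONE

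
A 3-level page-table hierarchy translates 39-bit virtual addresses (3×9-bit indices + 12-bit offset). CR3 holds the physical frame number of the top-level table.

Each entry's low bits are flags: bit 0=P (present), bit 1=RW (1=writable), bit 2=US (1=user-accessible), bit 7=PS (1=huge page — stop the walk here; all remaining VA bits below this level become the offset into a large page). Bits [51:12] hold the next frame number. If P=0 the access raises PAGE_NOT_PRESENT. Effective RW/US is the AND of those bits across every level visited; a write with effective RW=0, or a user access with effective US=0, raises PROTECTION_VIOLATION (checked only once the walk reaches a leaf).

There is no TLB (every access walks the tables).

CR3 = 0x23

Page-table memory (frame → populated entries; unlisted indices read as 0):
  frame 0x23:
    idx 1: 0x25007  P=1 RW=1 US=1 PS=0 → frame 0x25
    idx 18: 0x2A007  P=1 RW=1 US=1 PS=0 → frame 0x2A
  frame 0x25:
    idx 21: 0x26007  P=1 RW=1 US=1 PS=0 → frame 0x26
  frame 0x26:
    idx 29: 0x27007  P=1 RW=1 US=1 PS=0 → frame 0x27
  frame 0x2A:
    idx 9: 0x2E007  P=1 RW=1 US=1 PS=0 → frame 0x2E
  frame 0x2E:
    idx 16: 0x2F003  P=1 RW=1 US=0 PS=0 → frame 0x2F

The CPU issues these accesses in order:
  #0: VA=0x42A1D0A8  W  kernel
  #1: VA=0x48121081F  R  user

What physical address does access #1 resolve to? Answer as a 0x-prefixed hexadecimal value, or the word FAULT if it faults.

Trace:
#0 VA=0x42A1D0A8 (w,kernel):
  lvl0: tbl 0x23, slot 1 ⇒ 0x25007 (P1/RW1/US1/PS0)
  lvl1: tbl 0x25, slot 21 ⇒ 0x26007 (P1/RW1/US1/PS0)
  lvl2: tbl 0x26, slot 29 ⇒ 0x27007 (P1/RW1/US1/PS0)
  ⇒ phys 0x270A8  [3 reads]
#1 VA=0x48121081F (r,user):
  lvl0: tbl 0x23, slot 18 ⇒ 0x2A007 (P1/RW1/US1/PS0)
  lvl1: tbl 0x2A, slot 9 ⇒ 0x2E007 (P1/RW1/US1/PS0)
  lvl2: tbl 0x2E, slot 16 ⇒ 0x2F003 (P1/RW1/US0/PS0)
  ✗ PROTECTION_VIOLATION  [3 reads]

Access #1 PA: FAULT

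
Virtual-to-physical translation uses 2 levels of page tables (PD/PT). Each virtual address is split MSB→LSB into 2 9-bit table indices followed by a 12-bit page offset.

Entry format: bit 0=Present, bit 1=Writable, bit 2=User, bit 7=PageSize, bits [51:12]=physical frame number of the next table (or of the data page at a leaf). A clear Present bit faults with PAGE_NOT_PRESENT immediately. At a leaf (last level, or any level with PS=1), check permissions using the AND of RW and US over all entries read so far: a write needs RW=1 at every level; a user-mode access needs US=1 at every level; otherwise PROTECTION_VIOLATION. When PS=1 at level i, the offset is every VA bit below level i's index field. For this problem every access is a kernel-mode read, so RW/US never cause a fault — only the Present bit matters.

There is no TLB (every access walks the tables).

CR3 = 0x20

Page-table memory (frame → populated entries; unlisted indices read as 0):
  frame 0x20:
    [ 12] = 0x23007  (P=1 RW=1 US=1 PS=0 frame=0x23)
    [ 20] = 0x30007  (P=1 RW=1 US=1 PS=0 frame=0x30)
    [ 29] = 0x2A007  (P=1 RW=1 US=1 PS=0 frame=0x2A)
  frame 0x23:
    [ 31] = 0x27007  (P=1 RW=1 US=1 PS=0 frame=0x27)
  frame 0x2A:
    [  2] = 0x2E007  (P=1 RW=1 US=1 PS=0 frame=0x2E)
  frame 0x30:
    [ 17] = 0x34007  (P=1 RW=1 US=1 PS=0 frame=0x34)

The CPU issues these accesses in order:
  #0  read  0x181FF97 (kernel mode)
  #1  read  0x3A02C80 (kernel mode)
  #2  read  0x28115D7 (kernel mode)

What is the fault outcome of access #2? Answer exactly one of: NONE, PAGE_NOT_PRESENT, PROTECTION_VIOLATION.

Per-access translation:
#0 VA=0x181FF97 (r,kernel):
  L0: frame=0x20 idx=12 entry=0x23007 [P=1 RW=1 US=1 PS=0]
  L1: frame=0x23 idx=31 entry=0x27007 [P=1 RW=1 US=1 PS=0]
  ✓ 0x27F97  — 2 lookups
#1 VA=0x3A02C80 (r,kernel):
  L0: frame=0x20 idx=29 entry=0x2A007 [P=1 RW=1 US=1 PS=0]
  L1: frame=0x2A idx=2 entry=0x2E007 [P=1 RW=1 US=1 PS=0]
  ✓ 0x2EC80  — 2 lookups
#2 VA=0x28115D7 (r,kernel):
  L0: frame=0x20 idx=20 entry=0x30007 [P=1 RW=1 US=1 PS=0]
  L1: frame=0x30 idx=17 entry=0x34007 [P=1 RW=1 US=1 PS=0]
  ✓ 0x345D7  — 2 lookups

Access #2 fault: NONE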